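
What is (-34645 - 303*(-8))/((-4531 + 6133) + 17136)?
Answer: -32221/18738 ≈ -1.7196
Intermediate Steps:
(-34645 - 303*(-8))/((-4531 + 6133) + 17136) = (-34645 + 2424)/(1602 + 17136) = -32221/18738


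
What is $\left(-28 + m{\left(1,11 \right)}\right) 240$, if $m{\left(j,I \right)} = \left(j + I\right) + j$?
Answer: $-3600$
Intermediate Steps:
$m{\left(j,I \right)} = I + 2 j$ ($m{\left(j,I \right)} = \left(I + j\right) + j = I + 2 j$)
$\left(-28 + m{\left(1,11 \right)}\right) 240 = \left(-28 + \left(11 + 2 \cdot 1\right)\right) 240 = \left(-28 + \left(11 + 2\right)\right) 240 = \left(-28 + 13\right) 240 = \left(-15\right) 240 = -3600$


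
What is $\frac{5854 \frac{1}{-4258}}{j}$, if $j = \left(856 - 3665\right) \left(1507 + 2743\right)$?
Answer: $\frac{2927}{25416534250} \approx 1.1516 \cdot 10^{-7}$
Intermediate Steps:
$j = -11938250$ ($j = \left(-2809\right) 4250 = -11938250$)
$\frac{5854 \frac{1}{-4258}}{j} = \frac{5854 \frac{1}{-4258}}{-11938250} = 5854 \left(- \frac{1}{4258}\right) \left(- \frac{1}{11938250}\right) = \left(- \frac{2927}{2129}\right) \left(- \frac{1}{11938250}\right) = \frac{2927}{25416534250}$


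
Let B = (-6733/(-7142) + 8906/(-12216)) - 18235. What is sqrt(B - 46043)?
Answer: I*sqrt(7645020905306617845)/10905834 ≈ 253.53*I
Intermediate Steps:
B = -397731105061/21811668 (B = (-6733*(-1/7142) + 8906*(-1/12216)) - 18235 = (6733/7142 - 4453/6108) - 18235 = 4660919/21811668 - 18235 = -397731105061/21811668 ≈ -18235.)
sqrt(B - 46043) = sqrt(-397731105061/21811668 - 46043) = sqrt(-1402005734785/21811668) = I*sqrt(7645020905306617845)/10905834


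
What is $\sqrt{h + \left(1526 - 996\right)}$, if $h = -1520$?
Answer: $3 i \sqrt{110} \approx 31.464 i$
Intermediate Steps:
$\sqrt{h + \left(1526 - 996\right)} = \sqrt{-1520 + \left(1526 - 996\right)} = \sqrt{-1520 + 530} = \sqrt{-990} = 3 i \sqrt{110}$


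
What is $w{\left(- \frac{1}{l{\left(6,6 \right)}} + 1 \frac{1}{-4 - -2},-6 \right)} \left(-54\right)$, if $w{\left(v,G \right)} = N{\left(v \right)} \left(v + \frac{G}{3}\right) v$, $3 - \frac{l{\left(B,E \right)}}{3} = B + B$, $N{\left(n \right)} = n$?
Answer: $\frac{83125}{2916} \approx 28.507$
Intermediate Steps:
$l{\left(B,E \right)} = 9 - 6 B$ ($l{\left(B,E \right)} = 9 - 3 \left(B + B\right) = 9 - 3 \cdot 2 B = 9 - 6 B$)
$w{\left(v,G \right)} = v^{2} \left(v + \frac{G}{3}\right)$ ($w{\left(v,G \right)} = v \left(v + \frac{G}{3}\right) v = v^{2} \left(v + \frac{G}{3}\right)$)
$w{\left(- \frac{1}{l{\left(6,6 \right)}} + 1 \frac{1}{-4 - -2},-6 \right)} \left(-54\right) = \left(- \frac{1}{9 - 36} + 1 \frac{1}{-4 - -2}\right)^{2} \left(\left(- \frac{1}{9 - 36} + 1 \frac{1}{-4 - -2}\right) + \frac{1}{3} \left(-6\right)\right) \left(-54\right) = \left(- \frac{1}{9 - 36} + 1 \frac{1}{-4 + 2}\right)^{2} \left(\left(- \frac{1}{9 - 36} + 1 \frac{1}{-4 + 2}\right) - 2\right) \left(-54\right) = \left(- \frac{1}{-27} + 1 \frac{1}{-2}\right)^{2} \left(\left(- \frac{1}{-27} + 1 \frac{1}{-2}\right) - 2\right) \left(-54\right) = \left(\left(-1\right) \left(- \frac{1}{27}\right) + 1 \left(- \frac{1}{2}\right)\right)^{2} \left(\left(\left(-1\right) \left(- \frac{1}{27}\right) + 1 \left(- \frac{1}{2}\right)\right) - 2\right) \left(-54\right) = \left(\frac{1}{27} - \frac{1}{2}\right)^{2} \left(\left(\frac{1}{27} - \frac{1}{2}\right) - 2\right) \left(-54\right) = \left(- \frac{25}{54}\right)^{2} \left(- \frac{25}{54} - 2\right) \left(-54\right) = \frac{625}{2916} \left(- \frac{133}{54}\right) \left(-54\right) = \left(- \frac{83125}{157464}\right) \left(-54\right) = \frac{83125}{2916}$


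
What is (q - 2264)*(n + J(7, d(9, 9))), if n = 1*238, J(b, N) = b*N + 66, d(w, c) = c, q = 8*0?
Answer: -830888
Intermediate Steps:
q = 0
J(b, N) = 66 + N*b (J(b, N) = N*b + 66 = 66 + N*b)
n = 238
(q - 2264)*(n + J(7, d(9, 9))) = (0 - 2264)*(238 + (66 + 9*7)) = -2264*(238 + (66 + 63)) = -2264*(238 + 129) = -2264*367 = -830888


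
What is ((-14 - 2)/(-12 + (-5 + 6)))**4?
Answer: 65536/14641 ≈ 4.4762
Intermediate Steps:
((-14 - 2)/(-12 + (-5 + 6)))**4 = (-16/(-12 + 1))**4 = (-16/(-11))**4 = (-16*(-1/11))**4 = (16/11)**4 = 65536/14641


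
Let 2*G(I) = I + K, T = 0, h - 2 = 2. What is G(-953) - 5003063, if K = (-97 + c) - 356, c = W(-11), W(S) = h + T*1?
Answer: -5003764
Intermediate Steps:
h = 4 (h = 2 + 2 = 4)
W(S) = 4 (W(S) = 4 + 0*1 = 4 + 0 = 4)
c = 4
K = -449 (K = (-97 + 4) - 356 = -93 - 356 = -449)
G(I) = -449/2 + I/2 (G(I) = (I - 449)/2 = (-449 + I)/2 = -449/2 + I/2)
G(-953) - 5003063 = (-449/2 + (½)*(-953)) - 5003063 = (-449/2 - 953/2) - 5003063 = -701 - 5003063 = -5003764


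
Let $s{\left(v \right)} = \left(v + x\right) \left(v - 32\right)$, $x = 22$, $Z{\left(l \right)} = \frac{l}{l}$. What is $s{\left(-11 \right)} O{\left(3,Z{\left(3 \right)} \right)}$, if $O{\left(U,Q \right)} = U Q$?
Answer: $-1419$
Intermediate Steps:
$Z{\left(l \right)} = 1$
$s{\left(v \right)} = \left(-32 + v\right) \left(22 + v\right)$ ($s{\left(v \right)} = \left(v + 22\right) \left(v - 32\right) = \left(22 + v\right) \left(-32 + v\right) = \left(-32 + v\right) \left(22 + v\right)$)
$O{\left(U,Q \right)} = Q U$
$s{\left(-11 \right)} O{\left(3,Z{\left(3 \right)} \right)} = \left(-704 + \left(-11\right)^{2} - -110\right) 1 \cdot 3 = \left(-704 + 121 + 110\right) 3 = \left(-473\right) 3 = -1419$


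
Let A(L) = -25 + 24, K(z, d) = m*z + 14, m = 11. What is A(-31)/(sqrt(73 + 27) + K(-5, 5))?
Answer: 1/31 ≈ 0.032258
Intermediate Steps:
K(z, d) = 14 + 11*z (K(z, d) = 11*z + 14 = 14 + 11*z)
A(L) = -1
A(-31)/(sqrt(73 + 27) + K(-5, 5)) = -1/(sqrt(73 + 27) + (14 + 11*(-5))) = -1/(sqrt(100) + (14 - 55)) = -1/(10 - 41) = -1/(-31) = -1/31*(-1) = 1/31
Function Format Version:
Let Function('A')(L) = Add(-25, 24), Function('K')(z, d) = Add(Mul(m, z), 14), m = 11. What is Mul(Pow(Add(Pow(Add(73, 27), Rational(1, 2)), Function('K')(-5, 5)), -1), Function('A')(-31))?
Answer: Rational(1, 31) ≈ 0.032258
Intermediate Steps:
Function('K')(z, d) = Add(14, Mul(11, z)) (Function('K')(z, d) = Add(Mul(11, z), 14) = Add(14, Mul(11, z)))
Function('A')(L) = -1
Mul(Pow(Add(Pow(Add(73, 27), Rational(1, 2)), Function('K')(-5, 5)), -1), Function('A')(-31)) = Mul(Pow(Add(Pow(Add(73, 27), Rational(1, 2)), Add(14, Mul(11, -5))), -1), -1) = Mul(Pow(Add(Pow(100, Rational(1, 2)), Add(14, -55)), -1), -1) = Mul(Pow(Add(10, -41), -1), -1) = Mul(Pow(-31, -1), -1) = Mul(Rational(-1, 31), -1) = Rational(1, 31)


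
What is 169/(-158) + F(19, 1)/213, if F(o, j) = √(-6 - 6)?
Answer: -169/158 + 2*I*√3/213 ≈ -1.0696 + 0.016263*I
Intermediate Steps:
F(o, j) = 2*I*√3 (F(o, j) = √(-12) = 2*I*√3)
169/(-158) + F(19, 1)/213 = 169/(-158) + (2*I*√3)/213 = 169*(-1/158) + (2*I*√3)*(1/213) = -169/158 + 2*I*√3/213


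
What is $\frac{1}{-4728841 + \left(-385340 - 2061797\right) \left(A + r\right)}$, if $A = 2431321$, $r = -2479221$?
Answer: $\frac{1}{117213133459} \approx 8.5315 \cdot 10^{-12}$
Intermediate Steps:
$\frac{1}{-4728841 + \left(-385340 - 2061797\right) \left(A + r\right)} = \frac{1}{-4728841 + \left(-385340 - 2061797\right) \left(2431321 - 2479221\right)} = \frac{1}{-4728841 - -117217862300} = \frac{1}{-4728841 + 117217862300} = \frac{1}{117213133459}$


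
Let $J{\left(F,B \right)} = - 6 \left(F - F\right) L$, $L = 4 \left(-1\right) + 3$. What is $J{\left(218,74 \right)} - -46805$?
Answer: $46805$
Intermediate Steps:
$L = -1$ ($L = -4 + 3 = -1$)
$J{\left(F,B \right)} = 0$ ($J{\left(F,B \right)} = - 6 \left(F - F\right) \left(-1\right) = \left(-6\right) 0 \left(-1\right) = 0 \left(-1\right) = 0$)
$J{\left(218,74 \right)} - -46805 = 0 - -46805 = 0 + 46805 = 46805$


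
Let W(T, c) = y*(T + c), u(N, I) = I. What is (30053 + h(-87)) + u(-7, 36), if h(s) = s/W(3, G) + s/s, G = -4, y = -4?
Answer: 120273/4 ≈ 30068.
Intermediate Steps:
W(T, c) = -4*T - 4*c (W(T, c) = -4*(T + c) = -4*T - 4*c)
h(s) = 1 + s/4 (h(s) = s/(-4*3 - 4*(-4)) + s/s = s/(-12 + 16) + 1 = s/4 + 1 = 1 + s/4)
(30053 + h(-87)) + u(-7, 36) = (30053 + (1 + (¼)*(-87))) + 36 = (30053 + (1 - 87/4)) + 36 = (30053 - 83/4) + 36 = 120129/4 + 36 = 120273/4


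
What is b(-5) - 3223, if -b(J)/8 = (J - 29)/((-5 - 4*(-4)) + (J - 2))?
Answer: -3155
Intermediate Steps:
b(J) = -8*(-29 + J)/(9 + J) (b(J) = -8*(J - 29)/((-5 - 4*(-4)) + (J - 2)) = -8*(-29 + J)/((-5 + 16) + (-2 + J)) = -8*(-29 + J)/(11 + (-2 + J)) = -8*(-29 + J)/(9 + J))
b(-5) - 3223 = 8*(29 - 1*(-5))/(9 - 5) - 3223 = 8*(29 + 5)/4 - 3223 = 8*(1/4)*34 - 3223 = 68 - 3223 = -3155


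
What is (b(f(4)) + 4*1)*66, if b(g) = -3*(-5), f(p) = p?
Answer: 1254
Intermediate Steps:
b(g) = 15
(b(f(4)) + 4*1)*66 = (15 + 4*1)*66 = (15 + 4)*66 = 19*66 = 1254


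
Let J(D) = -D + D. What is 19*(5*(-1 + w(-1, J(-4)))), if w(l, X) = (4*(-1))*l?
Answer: 285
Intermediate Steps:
J(D) = 0
w(l, X) = -4*l
19*(5*(-1 + w(-1, J(-4)))) = 19*(5*(-1 - 4*(-1))) = 19*(5*(-1 + 4)) = 19*(5*3) = 19*15 = 285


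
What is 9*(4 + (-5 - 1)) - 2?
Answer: -20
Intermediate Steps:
9*(4 + (-5 - 1)) - 2 = 9*(4 - 6) - 2 = 9*(-2) - 2 = -18 - 2 = -20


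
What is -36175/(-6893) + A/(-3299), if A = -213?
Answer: 120809534/22740007 ≈ 5.3126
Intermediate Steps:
-36175/(-6893) + A/(-3299) = -36175/(-6893) - 213/(-3299) = -36175*(-1/6893) - 213*(-1/3299) = 36175/6893 + 213/3299 = 120809534/22740007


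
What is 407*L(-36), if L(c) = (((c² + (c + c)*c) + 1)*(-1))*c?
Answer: 56981628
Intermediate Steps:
L(c) = c*(-1 - 3*c²) (L(c) = (((c² + (2*c)*c) + 1)*(-1))*c = (((c² + 2*c²) + 1)*(-1))*c = ((3*c² + 1)*(-1))*c = ((1 + 3*c²)*(-1))*c = (-1 - 3*c²)*c = c*(-1 - 3*c²))
407*L(-36) = 407*(-1*(-36) - 3*(-36)³) = 407*(36 - 3*(-46656)) = 407*(36 + 139968) = 407*140004 = 56981628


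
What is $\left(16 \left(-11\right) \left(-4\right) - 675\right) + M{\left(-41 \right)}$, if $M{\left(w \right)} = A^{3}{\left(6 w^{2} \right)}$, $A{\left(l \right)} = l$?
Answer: $1026022516085$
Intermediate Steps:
$M{\left(w \right)} = 216 w^{6}$ ($M{\left(w \right)} = \left(6 w^{2}\right)^{3} = 216 w^{6}$)
$\left(16 \left(-11\right) \left(-4\right) - 675\right) + M{\left(-41 \right)} = \left(16 \left(-11\right) \left(-4\right) - 675\right) + 216 \left(-41\right)^{6} = \left(\left(-176\right) \left(-4\right) - 675\right) + 216 \cdot 4750104241 = \left(704 - 675\right) + 1026022516056 = 29 + 1026022516056 = 1026022516085$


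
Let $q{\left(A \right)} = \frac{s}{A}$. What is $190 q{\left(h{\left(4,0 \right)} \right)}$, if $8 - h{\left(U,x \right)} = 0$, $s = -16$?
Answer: $-380$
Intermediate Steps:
$h{\left(U,x \right)} = 8$ ($h{\left(U,x \right)} = 8 - 0 = 8 + 0 = 8$)
$q{\left(A \right)} = - \frac{16}{A}$
$190 q{\left(h{\left(4,0 \right)} \right)} = 190 \left(- \frac{16}{8}\right) = 190 \left(\left(-16\right) \frac{1}{8}\right) = 190 \left(-2\right) = -380$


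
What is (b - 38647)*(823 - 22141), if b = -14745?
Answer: 1138210656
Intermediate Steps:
(b - 38647)*(823 - 22141) = (-14745 - 38647)*(823 - 22141) = -53392*(-21318) = 1138210656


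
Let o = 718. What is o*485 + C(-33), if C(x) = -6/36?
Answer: 2089379/6 ≈ 3.4823e+5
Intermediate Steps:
C(x) = -⅙ (C(x) = -6*1/36 = -⅙)
o*485 + C(-33) = 718*485 - ⅙ = 348230 - ⅙ = 2089379/6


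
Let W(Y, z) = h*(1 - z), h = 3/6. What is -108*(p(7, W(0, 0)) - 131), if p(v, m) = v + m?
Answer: 13338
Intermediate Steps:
h = 1/2 (h = 3*(1/6) = 1/2 ≈ 0.50000)
W(Y, z) = 1/2 - z/2 (W(Y, z) = (1 - z)/2 = 1/2 - z/2)
p(v, m) = m + v
-108*(p(7, W(0, 0)) - 131) = -108*(((1/2 - 1/2*0) + 7) - 131) = -108*(((1/2 + 0) + 7) - 131) = -108*((1/2 + 7) - 131) = -108*(15/2 - 131) = -108*(-247/2) = 13338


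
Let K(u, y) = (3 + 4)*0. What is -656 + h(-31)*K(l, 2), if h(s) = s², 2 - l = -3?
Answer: -656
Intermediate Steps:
l = 5 (l = 2 - 1*(-3) = 2 + 3 = 5)
K(u, y) = 0 (K(u, y) = 7*0 = 0)
-656 + h(-31)*K(l, 2) = -656 + (-31)²*0 = -656 + 961*0 = -656 + 0 = -656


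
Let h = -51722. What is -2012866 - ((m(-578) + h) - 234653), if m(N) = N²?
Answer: -2060575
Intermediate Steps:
-2012866 - ((m(-578) + h) - 234653) = -2012866 - (((-578)² - 51722) - 234653) = -2012866 - ((334084 - 51722) - 234653) = -2012866 - (282362 - 234653) = -2012866 - 1*47709 = -2012866 - 47709 = -2060575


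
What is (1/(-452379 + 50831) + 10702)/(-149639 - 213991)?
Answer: -286491113/9734326616 ≈ -0.029431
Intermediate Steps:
(1/(-452379 + 50831) + 10702)/(-149639 - 213991) = (1/(-401548) + 10702)/(-363630) = (-1/401548 + 10702)*(-1/363630) = (4297366695/401548)*(-1/363630) = -286491113/9734326616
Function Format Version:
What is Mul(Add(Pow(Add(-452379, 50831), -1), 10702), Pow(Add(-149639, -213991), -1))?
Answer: Rational(-286491113, 9734326616) ≈ -0.029431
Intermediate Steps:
Mul(Add(Pow(Add(-452379, 50831), -1), 10702), Pow(Add(-149639, -213991), -1)) = Mul(Add(Pow(-401548, -1), 10702), Pow(-363630, -1)) = Mul(Add(Rational(-1, 401548), 10702), Rational(-1, 363630)) = Mul(Rational(4297366695, 401548), Rational(-1, 363630)) = Rational(-286491113, 9734326616)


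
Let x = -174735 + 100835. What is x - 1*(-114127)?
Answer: 40227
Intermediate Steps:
x = -73900
x - 1*(-114127) = -73900 - 1*(-114127) = -73900 + 114127 = 40227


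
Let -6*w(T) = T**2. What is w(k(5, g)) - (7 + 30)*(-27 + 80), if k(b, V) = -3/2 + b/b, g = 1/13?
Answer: -47065/24 ≈ -1961.0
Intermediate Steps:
g = 1/13 ≈ 0.076923
k(b, V) = -1/2 (k(b, V) = -3*1/2 + 1 = -3/2 + 1 = -1/2)
w(T) = -T**2/6
w(k(5, g)) - (7 + 30)*(-27 + 80) = -(-1/2)**2/6 - (7 + 30)*(-27 + 80) = -1/6*1/4 - 37*53 = -1/24 - 1*1961 = -1/24 - 1961 = -47065/24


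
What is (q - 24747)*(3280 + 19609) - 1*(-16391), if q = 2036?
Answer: -519815688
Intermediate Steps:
(q - 24747)*(3280 + 19609) - 1*(-16391) = (2036 - 24747)*(3280 + 19609) - 1*(-16391) = -22711*22889 + 16391 = -519832079 + 16391 = -519815688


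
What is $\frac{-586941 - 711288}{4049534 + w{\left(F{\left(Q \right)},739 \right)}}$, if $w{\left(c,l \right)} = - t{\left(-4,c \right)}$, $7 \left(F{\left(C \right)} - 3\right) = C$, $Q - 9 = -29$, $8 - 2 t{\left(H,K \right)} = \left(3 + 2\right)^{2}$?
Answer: $- \frac{865486}{2699695} \approx -0.32059$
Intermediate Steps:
$t{\left(H,K \right)} = - \frac{17}{2}$ ($t{\left(H,K \right)} = 4 - \frac{\left(3 + 2\right)^{2}}{2} = 4 - \frac{5^{2}}{2} = 4 - \frac{25}{2} = - \frac{17}{2}$)
$Q = -20$ ($Q = 9 - 29 = -20$)
$F{\left(C \right)} = 3 + \frac{C}{7}$
$w{\left(c,l \right)} = \frac{17}{2}$ ($w{\left(c,l \right)} = \left(-1\right) \left(- \frac{17}{2}\right) = \frac{17}{2}$)
$\frac{-586941 - 711288}{4049534 + w{\left(F{\left(Q \right)},739 \right)}} = \frac{-586941 - 711288}{4049534 + \frac{17}{2}} = - \frac{1298229}{\frac{8099085}{2}} = \left(-1298229\right) \frac{2}{8099085} = - \frac{865486}{2699695}$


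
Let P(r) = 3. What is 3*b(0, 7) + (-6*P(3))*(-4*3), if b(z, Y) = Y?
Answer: 237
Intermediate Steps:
3*b(0, 7) + (-6*P(3))*(-4*3) = 3*7 + (-6*3)*(-4*3) = 21 - 18*(-12) = 21 + 216 = 237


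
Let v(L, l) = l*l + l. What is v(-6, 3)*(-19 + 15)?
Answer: -48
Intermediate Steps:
v(L, l) = l + l² (v(L, l) = l² + l = l + l²)
v(-6, 3)*(-19 + 15) = (3*(1 + 3))*(-19 + 15) = (3*4)*(-4) = 12*(-4) = -48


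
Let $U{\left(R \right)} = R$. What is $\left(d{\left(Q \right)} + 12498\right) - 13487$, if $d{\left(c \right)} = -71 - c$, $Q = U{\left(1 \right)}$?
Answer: $-1061$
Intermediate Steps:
$Q = 1$
$\left(d{\left(Q \right)} + 12498\right) - 13487 = \left(\left(-71 - 1\right) + 12498\right) - 13487 = \left(-72 + 12498\right) - 13487 = 12426 - 13487 = -1061$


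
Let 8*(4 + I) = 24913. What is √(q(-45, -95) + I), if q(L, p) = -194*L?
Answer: √189442/4 ≈ 108.81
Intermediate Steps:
I = 24881/8 (I = -4 + (⅛)*24913 = -4 + 24913/8 = 24881/8 ≈ 3110.1)
√(q(-45, -95) + I) = √(-194*(-45) + 24881/8) = √(8730 + 24881/8) = √(94721/8) = √189442/4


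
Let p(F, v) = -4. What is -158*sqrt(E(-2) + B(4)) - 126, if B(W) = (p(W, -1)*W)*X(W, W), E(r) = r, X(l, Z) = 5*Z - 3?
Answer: -126 - 158*I*sqrt(274) ≈ -126.0 - 2615.4*I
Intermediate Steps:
X(l, Z) = -3 + 5*Z
B(W) = -4*W*(-3 + 5*W) (B(W) = (-4*W)*(-3 + 5*W) = -4*W*(-3 + 5*W))
-158*sqrt(E(-2) + B(4)) - 126 = -158*sqrt(-2 + 4*4*(3 - 5*4)) - 126 = -158*sqrt(-2 + 4*4*(3 - 20)) - 126 = -158*sqrt(-2 + 4*4*(-17)) - 126 = -158*sqrt(-2 - 272) - 126 = -158*I*sqrt(274) - 126 = -126 - 158*I*sqrt(274)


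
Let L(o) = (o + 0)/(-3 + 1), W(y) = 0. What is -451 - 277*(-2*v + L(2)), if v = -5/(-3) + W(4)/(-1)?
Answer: 2248/3 ≈ 749.33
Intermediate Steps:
L(o) = -o/2 (L(o) = o/(-2) = o*(-1/2) = -o/2)
v = 5/3 (v = -5/(-3) + 0/(-1) = -5*(-1/3) + 0*(-1) = 5/3 + 0 = 5/3 ≈ 1.6667)
-451 - 277*(-2*v + L(2)) = -451 - 277*(-2*5/3 - 1/2*2) = -451 - 277*(-10/3 - 1) = -451 - 277*(-13/3) = -451 + 3601/3 = 2248/3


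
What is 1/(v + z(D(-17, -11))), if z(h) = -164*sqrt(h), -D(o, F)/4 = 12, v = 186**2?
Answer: 2883/99847852 + 41*I*sqrt(3)/74885889 ≈ 2.8874e-5 + 9.483e-7*I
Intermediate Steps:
v = 34596
D(o, F) = -48 (D(o, F) = -4*12 = -48)
1/(v + z(D(-17, -11))) = 1/(34596 - 656*I*sqrt(3))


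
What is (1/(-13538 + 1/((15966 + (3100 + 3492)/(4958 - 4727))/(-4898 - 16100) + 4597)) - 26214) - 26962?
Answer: -8024770492796299992/150909629939243 ≈ -53176.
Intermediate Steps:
(1/(-13538 + 1/((15966 + (3100 + 3492)/(4958 - 4727))/(-4898 - 16100) + 4597)) - 26214) - 26962 = (1/(-13538 + 1/((15966 + 6592/231)/(-20998) + 4597)) - 26214) - 26962 = (1/(-13538 + 1/((15966 + 6592*(1/231))*(-1/20998) + 4597)) - 26214) - 26962 = (1/(-13538 + 1/((15966 + 6592/231)*(-1/20998) + 4597)) - 26214) - 26962 = (1/(-13538 + 1/((3694738/231)*(-1/20998) + 4597)) - 26214) - 26962 = (1/(-13538 + 1/(-1847369/2425269 + 4597)) - 26214) - 26962 = (1/(-13538 + 1/(11147114224/2425269)) - 26214) - 26962 = (1/(-13538 + 2425269/11147114224) - 26214) - 26962 = (1/(-150909629939243/11147114224) - 26214) - 26962 = (-11147114224/150909629939243 - 26214) - 26962 = -3955945050374430226/150909629939243 - 26962 = -8024770492796299992/150909629939243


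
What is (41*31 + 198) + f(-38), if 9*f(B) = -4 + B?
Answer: 4393/3 ≈ 1464.3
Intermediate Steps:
f(B) = -4/9 + B/9 (f(B) = (-4 + B)/9 = -4/9 + B/9)
(41*31 + 198) + f(-38) = (41*31 + 198) + (-4/9 + (⅑)*(-38)) = (1271 + 198) + (-4/9 - 38/9) = 1469 - 14/3 = 4393/3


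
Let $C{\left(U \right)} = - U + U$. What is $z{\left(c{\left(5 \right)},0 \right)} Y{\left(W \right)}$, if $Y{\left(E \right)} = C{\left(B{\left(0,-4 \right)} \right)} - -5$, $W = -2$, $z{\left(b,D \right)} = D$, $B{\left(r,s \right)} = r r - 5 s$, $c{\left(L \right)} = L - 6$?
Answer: $0$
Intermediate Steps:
$c{\left(L \right)} = -6 + L$ ($c{\left(L \right)} = L - 6 = -6 + L$)
$B{\left(r,s \right)} = r^{2} - 5 s$
$C{\left(U \right)} = 0$
$Y{\left(E \right)} = 5$ ($Y{\left(E \right)} = 0 - -5 = 0 + 5 = 5$)
$z{\left(c{\left(5 \right)},0 \right)} Y{\left(W \right)} = 0 \cdot 5 = 0$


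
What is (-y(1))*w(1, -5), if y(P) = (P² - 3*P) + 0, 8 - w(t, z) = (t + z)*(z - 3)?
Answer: -48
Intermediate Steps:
w(t, z) = 8 - (-3 + z)*(t + z) (w(t, z) = 8 - (t + z)*(z - 3) = 8 - (t + z)*(-3 + z) = 8 - (-3 + z)*(t + z))
y(P) = P² - 3*P
(-y(1))*w(1, -5) = (-(-3 + 1))*(8 - 1*(-5)² + 3*1 + 3*(-5) - 1*1*(-5)) = (-(-2))*(8 - 1*25 + 3 - 15 + 5) = (-1*(-2))*(8 - 25 + 3 - 15 + 5) = 2*(-24) = -48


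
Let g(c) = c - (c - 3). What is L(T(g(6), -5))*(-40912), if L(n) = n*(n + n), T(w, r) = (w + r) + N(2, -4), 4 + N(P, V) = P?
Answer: -1309184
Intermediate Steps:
N(P, V) = -4 + P
g(c) = 3 (g(c) = c - (-3 + c) = c + (3 - c) = 3)
T(w, r) = -2 + r + w (T(w, r) = (w + r) + (-4 + 2) = (r + w) - 2 = -2 + r + w)
L(n) = 2*n² (L(n) = n*(2*n) = 2*n²)
L(T(g(6), -5))*(-40912) = (2*(-2 - 5 + 3)²)*(-40912) = (2*(-4)²)*(-40912) = (2*16)*(-40912) = 32*(-40912) = -1309184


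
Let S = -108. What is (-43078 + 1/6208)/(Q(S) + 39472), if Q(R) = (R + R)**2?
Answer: -267428223/534682624 ≈ -0.50016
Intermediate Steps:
Q(R) = 4*R**2 (Q(R) = (2*R)**2 = 4*R**2)
(-43078 + 1/6208)/(Q(S) + 39472) = (-43078 + 1/6208)/(4*(-108)**2 + 39472) = (-43078 + 1/6208)/(4*11664 + 39472) = -267428223/(6208*(46656 + 39472)) = -267428223/6208/86128 = -267428223/6208*1/86128 = -267428223/534682624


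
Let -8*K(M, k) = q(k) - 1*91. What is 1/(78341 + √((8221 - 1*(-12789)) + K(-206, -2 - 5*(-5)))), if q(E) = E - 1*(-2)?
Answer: 313364/24549165051 - 2*√84073/24549165051 ≈ 1.2741e-5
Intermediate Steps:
q(E) = 2 + E (q(E) = E + 2 = 2 + E)
K(M, k) = 89/8 - k/8 (K(M, k) = -((2 + k) - 1*91)/8 = -((2 + k) - 91)/8 = -(-89 + k)/8 = 89/8 - k/8)
1/(78341 + √((8221 - 1*(-12789)) + K(-206, -2 - 5*(-5)))) = 1/(78341 + √((8221 - 1*(-12789)) + (89/8 - (-2 - 5*(-5))/8))) = 1/(78341 + √((8221 + 12789) + (89/8 - (-2 + 25)/8))) = 1/(78341 + √(21010 + (89/8 - ⅛*23))) = 1/(78341 + √(21010 + (89/8 - 23/8))) = 1/(78341 + √(21010 + 33/4)) = 1/(78341 + √(84073/4)) = 1/(78341 + √84073/2)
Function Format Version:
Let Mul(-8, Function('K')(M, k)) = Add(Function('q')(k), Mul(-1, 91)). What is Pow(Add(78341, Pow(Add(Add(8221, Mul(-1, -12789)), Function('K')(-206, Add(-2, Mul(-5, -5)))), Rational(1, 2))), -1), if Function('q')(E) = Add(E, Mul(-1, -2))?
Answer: Add(Rational(313364, 24549165051), Mul(Rational(-2, 24549165051), Pow(84073, Rational(1, 2)))) ≈ 1.2741e-5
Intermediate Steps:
Function('q')(E) = Add(2, E) (Function('q')(E) = Add(E, 2) = Add(2, E))
Function('K')(M, k) = Add(Rational(89, 8), Mul(Rational(-1, 8), k)) (Function('K')(M, k) = Mul(Rational(-1, 8), Add(Add(2, k), Mul(-1, 91))) = Mul(Rational(-1, 8), Add(Add(2, k), -91)) = Mul(Rational(-1, 8), Add(-89, k)) = Add(Rational(89, 8), Mul(Rational(-1, 8), k)))
Pow(Add(78341, Pow(Add(Add(8221, Mul(-1, -12789)), Function('K')(-206, Add(-2, Mul(-5, -5)))), Rational(1, 2))), -1) = Pow(Add(78341, Pow(Add(Add(8221, Mul(-1, -12789)), Add(Rational(89, 8), Mul(Rational(-1, 8), Add(-2, Mul(-5, -5))))), Rational(1, 2))), -1) = Pow(Add(78341, Pow(Add(Add(8221, 12789), Add(Rational(89, 8), Mul(Rational(-1, 8), Add(-2, 25)))), Rational(1, 2))), -1) = Pow(Add(78341, Pow(Add(21010, Add(Rational(89, 8), Mul(Rational(-1, 8), 23))), Rational(1, 2))), -1) = Pow(Add(78341, Pow(Add(21010, Add(Rational(89, 8), Rational(-23, 8))), Rational(1, 2))), -1) = Pow(Add(78341, Pow(Add(21010, Rational(33, 4)), Rational(1, 2))), -1) = Pow(Add(78341, Pow(Rational(84073, 4), Rational(1, 2))), -1) = Pow(Add(78341, Mul(Rational(1, 2), Pow(84073, Rational(1, 2)))), -1)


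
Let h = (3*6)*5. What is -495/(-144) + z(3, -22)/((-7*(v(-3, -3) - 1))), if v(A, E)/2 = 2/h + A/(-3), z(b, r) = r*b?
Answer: 65615/5264 ≈ 12.465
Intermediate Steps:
h = 90 (h = 18*5 = 90)
z(b, r) = b*r
v(A, E) = 2/45 - 2*A/3 (v(A, E) = 2*(2/90 + A/(-3)) = 2*(2*(1/90) + A*(-⅓)) = 2*(1/45 - A/3) = 2/45 - 2*A/3)
-495/(-144) + z(3, -22)/((-7*(v(-3, -3) - 1))) = -495/(-144) + (3*(-22))/((-7*((2/45 - ⅔*(-3)) - 1))) = -495*(-1/144) - 66*(-1/(7*((2/45 + 2) - 1))) = 55/16 - 66*(-1/(7*(92/45 - 1))) = 55/16 - 66/((-7*47/45)) = 55/16 - 66/(-329/45) = 55/16 - 66*(-45/329) = 55/16 + 2970/329 = 65615/5264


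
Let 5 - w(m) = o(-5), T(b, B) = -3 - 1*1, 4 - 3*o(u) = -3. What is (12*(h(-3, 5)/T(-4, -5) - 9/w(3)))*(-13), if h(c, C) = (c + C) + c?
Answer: 975/2 ≈ 487.50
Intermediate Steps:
o(u) = 7/3 (o(u) = 4/3 - 1/3*(-3) = 4/3 + 1 = 7/3)
T(b, B) = -4 (T(b, B) = -3 - 1 = -4)
h(c, C) = C + 2*c (h(c, C) = (C + c) + c = C + 2*c)
w(m) = 8/3 (w(m) = 5 - 1*7/3 = 5 - 7/3 = 8/3)
(12*(h(-3, 5)/T(-4, -5) - 9/w(3)))*(-13) = (12*((5 + 2*(-3))/(-4) - 9/8/3))*(-13) = (12*((5 - 6)*(-1/4) - 9*3/8))*(-13) = (12*(-1*(-1/4) - 27/8))*(-13) = (12*(1/4 - 27/8))*(-13) = (12*(-25/8))*(-13) = -75/2*(-13) = 975/2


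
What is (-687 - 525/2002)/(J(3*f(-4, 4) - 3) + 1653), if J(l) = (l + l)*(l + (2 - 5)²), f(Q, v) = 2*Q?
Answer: -65519/250250 ≈ -0.26181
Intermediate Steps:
J(l) = 2*l*(9 + l) (J(l) = (2*l)*(l + (-3)²) = (2*l)*(l + 9) = (2*l)*(9 + l) = 2*l*(9 + l))
(-687 - 525/2002)/(J(3*f(-4, 4) - 3) + 1653) = (-687 - 525/2002)/(2*(3*(2*(-4)) - 3)*(9 + (3*(2*(-4)) - 3)) + 1653) = (-687 - 525*1/2002)/(2*(3*(-8) - 3)*(9 + (3*(-8) - 3)) + 1653) = (-687 - 75/286)/(2*(-24 - 3)*(9 + (-24 - 3)) + 1653) = -196557/(286*(2*(-27)*(9 - 27) + 1653)) = -196557/(286*(2*(-27)*(-18) + 1653)) = -196557/(286*(972 + 1653)) = -196557/286/2625 = -196557/286*1/2625 = -65519/250250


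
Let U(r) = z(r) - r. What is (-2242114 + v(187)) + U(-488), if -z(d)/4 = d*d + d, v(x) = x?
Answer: -3192063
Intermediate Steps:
z(d) = -4*d - 4*d**2 (z(d) = -4*(d*d + d) = -4*(d**2 + d) = -4*(d + d**2) = -4*d - 4*d**2)
U(r) = -r - 4*r*(1 + r) (U(r) = -4*r*(1 + r) - r = -r - 4*r*(1 + r))
(-2242114 + v(187)) + U(-488) = (-2242114 + 187) - 488*(-5 - 4*(-488)) = -2241927 - 488*(-5 + 1952) = -2241927 - 488*1947 = -2241927 - 950136 = -3192063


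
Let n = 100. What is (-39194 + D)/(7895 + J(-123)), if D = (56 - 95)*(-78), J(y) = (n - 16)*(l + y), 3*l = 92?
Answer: -36152/139 ≈ -260.09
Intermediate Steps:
l = 92/3 (l = (⅓)*92 = 92/3 ≈ 30.667)
J(y) = 2576 + 84*y (J(y) = (100 - 16)*(92/3 + y) = 84*(92/3 + y) = 2576 + 84*y)
D = 3042 (D = -39*(-78) = 3042)
(-39194 + D)/(7895 + J(-123)) = (-39194 + 3042)/(7895 + (2576 + 84*(-123))) = -36152/(7895 + (2576 - 10332)) = -36152/(7895 - 7756) = -36152/139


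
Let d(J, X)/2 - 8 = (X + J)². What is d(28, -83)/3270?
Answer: 1011/545 ≈ 1.8550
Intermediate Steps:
d(J, X) = 16 + 2*(J + X)² (d(J, X) = 16 + 2*(X + J)² = 16 + 2*(J + X)²)
d(28, -83)/3270 = (16 + 2*(28 - 83)²)/3270 = (16 + 2*(-55)²)*(1/3270) = (16 + 2*3025)*(1/3270) = (16 + 6050)*(1/3270) = 6066*(1/3270) = 1011/545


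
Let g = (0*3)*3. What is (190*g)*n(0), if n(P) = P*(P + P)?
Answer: 0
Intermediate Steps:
n(P) = 2*P² (n(P) = P*(2*P) = 2*P²)
g = 0 (g = 0*3 = 0)
(190*g)*n(0) = (190*0)*(2*0²) = 0*(2*0) = 0*0 = 0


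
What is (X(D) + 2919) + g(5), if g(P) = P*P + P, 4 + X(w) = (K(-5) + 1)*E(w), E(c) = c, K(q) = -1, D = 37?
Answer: 2945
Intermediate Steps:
X(w) = -4 (X(w) = -4 + (-1 + 1)*w = -4 + 0*w = -4 + 0 = -4)
g(P) = P + P² (g(P) = P² + P = P + P²)
(X(D) + 2919) + g(5) = (-4 + 2919) + 5*(1 + 5) = 2915 + 5*6 = 2915 + 30 = 2945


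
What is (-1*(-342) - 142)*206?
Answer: 41200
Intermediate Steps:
(-1*(-342) - 142)*206 = (342 - 142)*206 = 200*206 = 41200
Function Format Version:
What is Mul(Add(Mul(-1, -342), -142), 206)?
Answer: 41200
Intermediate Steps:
Mul(Add(Mul(-1, -342), -142), 206) = Mul(Add(342, -142), 206) = Mul(200, 206) = 41200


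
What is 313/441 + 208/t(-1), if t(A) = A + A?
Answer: -45551/441 ≈ -103.29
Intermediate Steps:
t(A) = 2*A
313/441 + 208/t(-1) = 313/441 + 208/((2*(-1))) = 313*(1/441) + 208/(-2) = 313/441 + 208*(-½) = 313/441 - 104 = -45551/441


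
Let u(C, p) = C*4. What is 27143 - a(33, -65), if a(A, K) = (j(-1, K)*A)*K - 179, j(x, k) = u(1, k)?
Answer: 35902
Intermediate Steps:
u(C, p) = 4*C
j(x, k) = 4 (j(x, k) = 4*1 = 4)
a(A, K) = -179 + 4*A*K (a(A, K) = (4*A)*K - 179 = 4*A*K - 179 = -179 + 4*A*K)
27143 - a(33, -65) = 27143 - (-179 + 4*33*(-65)) = 27143 - (-179 - 8580) = 27143 - 1*(-8759) = 27143 + 8759 = 35902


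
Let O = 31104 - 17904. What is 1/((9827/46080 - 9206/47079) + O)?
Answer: 80348160/1060597135439 ≈ 7.5758e-5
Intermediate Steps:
O = 13200
1/((9827/46080 - 9206/47079) + O) = 1/((9827/46080 - 9206/47079) + 13200) = 1/(1423439/80348160 + 13200) = 1/(1060597135439/80348160) = 80348160/1060597135439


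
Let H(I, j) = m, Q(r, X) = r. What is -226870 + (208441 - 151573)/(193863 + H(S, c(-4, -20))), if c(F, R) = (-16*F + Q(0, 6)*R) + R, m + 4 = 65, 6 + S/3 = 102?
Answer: -10998870253/48481 ≈ -2.2687e+5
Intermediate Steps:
S = 288 (S = -18 + 3*102 = -18 + 306 = 288)
m = 61 (m = -4 + 65 = 61)
c(F, R) = R - 16*F (c(F, R) = (-16*F + 0*R) + R = (-16*F + 0) + R = -16*F + R = R - 16*F)
H(I, j) = 61
-226870 + (208441 - 151573)/(193863 + H(S, c(-4, -20))) = -226870 + (208441 - 151573)/(193863 + 61) = -226870 + 56868/193924 = -226870 + 56868*(1/193924) = -226870 + 14217/48481 = -10998870253/48481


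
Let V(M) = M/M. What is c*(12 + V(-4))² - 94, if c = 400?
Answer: 67506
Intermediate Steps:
V(M) = 1
c*(12 + V(-4))² - 94 = 400*(12 + 1)² - 94 = 400*13² - 94 = 400*169 - 94 = 67600 - 94 = 67506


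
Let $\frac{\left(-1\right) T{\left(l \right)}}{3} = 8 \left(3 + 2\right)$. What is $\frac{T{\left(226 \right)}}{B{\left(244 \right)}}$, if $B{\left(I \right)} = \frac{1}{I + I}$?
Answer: $-58560$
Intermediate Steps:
$B{\left(I \right)} = \frac{1}{2 I}$
$T{\left(l \right)} = -120$ ($T{\left(l \right)} = - 3 \cdot 8 \left(3 + 2\right) = - 3 \cdot 8 \cdot 5 = \left(-3\right) 40 = -120$)
$\frac{T{\left(226 \right)}}{B{\left(244 \right)}} = - \frac{120}{\frac{1}{2} \cdot \frac{1}{244}} = - 120 \frac{1}{\frac{1}{488}} = \left(-120\right) 488 = -58560$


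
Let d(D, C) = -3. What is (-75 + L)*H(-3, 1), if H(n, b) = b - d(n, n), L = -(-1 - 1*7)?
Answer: -268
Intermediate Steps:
L = 8 (L = -(-1 - 7) = -1*(-8) = 8)
H(n, b) = 3 + b (H(n, b) = b - 1*(-3) = b + 3 = 3 + b)
(-75 + L)*H(-3, 1) = (-75 + 8)*(3 + 1) = -67*4 = -268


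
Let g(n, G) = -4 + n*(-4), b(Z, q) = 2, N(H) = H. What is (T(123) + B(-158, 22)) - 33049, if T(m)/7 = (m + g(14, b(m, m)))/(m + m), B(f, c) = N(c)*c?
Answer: -2670183/82 ≈ -32563.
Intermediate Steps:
g(n, G) = -4 - 4*n
B(f, c) = c**2 (B(f, c) = c*c = c**2)
T(m) = 7*(-60 + m)/(2*m) (T(m) = 7*((m + (-4 - 4*14))/(m + m)) = 7*((m + (-4 - 56))/((2*m))) = 7*((m - 60)*(1/(2*m))) = 7*((-60 + m)*(1/(2*m))) = 7*((-60 + m)/(2*m)) = 7*(-60 + m)/(2*m))
(T(123) + B(-158, 22)) - 33049 = ((7/2 - 210/123) + 22**2) - 33049 = ((7/2 - 210*1/123) + 484) - 33049 = ((7/2 - 70/41) + 484) - 33049 = (147/82 + 484) - 33049 = 39835/82 - 33049 = -2670183/82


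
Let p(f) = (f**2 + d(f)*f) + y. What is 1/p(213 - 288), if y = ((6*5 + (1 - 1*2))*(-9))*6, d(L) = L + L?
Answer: 1/15309 ≈ 6.5321e-5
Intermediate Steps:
d(L) = 2*L
y = -1566 (y = ((30 + (1 - 2))*(-9))*6 = ((30 - 1)*(-9))*6 = (29*(-9))*6 = -261*6 = -1566)
p(f) = -1566 + 3*f**2 (p(f) = (f**2 + (2*f)*f) - 1566 = (f**2 + 2*f**2) - 1566 = 3*f**2 - 1566 = -1566 + 3*f**2)
1/p(213 - 288) = 1/(-1566 + 3*(213 - 288)**2) = 1/(-1566 + 3*(-75)**2) = 1/(-1566 + 3*5625) = 1/(-1566 + 16875) = 1/15309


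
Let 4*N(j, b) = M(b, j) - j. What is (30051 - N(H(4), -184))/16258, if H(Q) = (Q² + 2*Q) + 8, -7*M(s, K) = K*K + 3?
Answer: 842679/455224 ≈ 1.8511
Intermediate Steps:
M(s, K) = -3/7 - K²/7 (M(s, K) = -(K*K + 3)/7 = -(K² + 3)/7 = -(3 + K²)/7 = -3/7 - K²/7)
H(Q) = 8 + Q² + 2*Q
N(j, b) = -3/28 - j/4 - j²/28 (N(j, b) = ((-3/7 - j²/7) - j)/4 = (-3/7 - j - j²/7)/4 = -3/28 - j/4 - j²/28)
(30051 - N(H(4), -184))/16258 = (30051 - (-3/28 - (8 + 4² + 2*4)/4 - (8 + 4² + 2*4)²/28))/16258 = (30051 - (-3/28 - (8 + 16 + 8)/4 - (8 + 16 + 8)²/28))*(1/16258) = (30051 - (-3/28 - ¼*32 - 1/28*32²))*(1/16258) = (30051 - (-3/28 - 8 - 1/28*1024))*(1/16258) = (30051 - (-3/28 - 8 - 256/7))*(1/16258) = (30051 - 1*(-1251/28))*(1/16258) = (30051 + 1251/28)*(1/16258) = (842679/28)*(1/16258) = 842679/455224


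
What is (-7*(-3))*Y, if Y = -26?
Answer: -546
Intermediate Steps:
(-7*(-3))*Y = -7*(-3)*(-26) = 21*(-26) = -546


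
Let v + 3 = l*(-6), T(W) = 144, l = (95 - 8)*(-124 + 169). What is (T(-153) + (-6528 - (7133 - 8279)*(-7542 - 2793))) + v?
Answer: -11873787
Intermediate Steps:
l = 3915 (l = 87*45 = 3915)
v = -23493 (v = -3 + 3915*(-6) = -3 - 23490 = -23493)
(T(-153) + (-6528 - (7133 - 8279)*(-7542 - 2793))) + v = (144 + (-6528 - (7133 - 8279)*(-7542 - 2793))) - 23493 = (144 + (-6528 - (-1146)*(-10335))) - 23493 = (144 + (-6528 - 1*11843910)) - 23493 = (144 + (-6528 - 11843910)) - 23493 = (144 - 11850438) - 23493 = -11850294 - 23493 = -11873787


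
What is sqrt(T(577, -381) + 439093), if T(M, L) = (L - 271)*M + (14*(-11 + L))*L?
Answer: 3*sqrt(239313) ≈ 1467.6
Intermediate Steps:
T(M, L) = L*(-154 + 14*L) + M*(-271 + L) (T(M, L) = (-271 + L)*M + (-154 + 14*L)*L = M*(-271 + L) + L*(-154 + 14*L) = L*(-154 + 14*L) + M*(-271 + L))
sqrt(T(577, -381) + 439093) = sqrt((-271*577 - 154*(-381) + 14*(-381)**2 - 381*577) + 439093) = sqrt((-156367 + 58674 + 14*145161 - 219837) + 439093) = sqrt((-156367 + 58674 + 2032254 - 219837) + 439093) = sqrt(1714724 + 439093) = sqrt(2153817) = 3*sqrt(239313)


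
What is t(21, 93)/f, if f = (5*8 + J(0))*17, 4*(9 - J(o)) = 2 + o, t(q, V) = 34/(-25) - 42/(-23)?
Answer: 536/948175 ≈ 0.00056530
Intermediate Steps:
t(q, V) = 268/575 (t(q, V) = 34*(-1/25) - 42*(-1/23) = -34/25 + 42/23 = 268/575)
J(o) = 17/2 - o/4 (J(o) = 9 - (2 + o)/4 = 9 + (-1/2 - o/4) = 17/2 - o/4)
f = 1649/2 (f = (5*8 + (17/2 - 1/4*0))*17 = (40 + (17/2 + 0))*17 = (40 + 17/2)*17 = (97/2)*17 = 1649/2 ≈ 824.50)
t(21, 93)/f = 268/(575*(1649/2)) = (268/575)*(2/1649) = 536/948175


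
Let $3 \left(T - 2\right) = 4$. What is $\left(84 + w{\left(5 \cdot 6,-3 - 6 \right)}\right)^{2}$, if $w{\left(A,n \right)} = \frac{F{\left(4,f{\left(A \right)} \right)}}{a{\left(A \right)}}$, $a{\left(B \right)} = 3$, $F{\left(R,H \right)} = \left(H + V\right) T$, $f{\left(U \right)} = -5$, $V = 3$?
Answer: $\frac{541696}{81} \approx 6687.6$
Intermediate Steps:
$T = \frac{10}{3}$ ($T = 2 + \frac{1}{3} \cdot 4 = 2 + \frac{4}{3} = \frac{10}{3} \approx 3.3333$)
$F{\left(R,H \right)} = 10 + \frac{10 H}{3}$ ($F{\left(R,H \right)} = \left(H + 3\right) \frac{10}{3} = \left(3 + H\right) \frac{10}{3} = 10 + \frac{10 H}{3}$)
$w{\left(A,n \right)} = - \frac{20}{9}$ ($w{\left(A,n \right)} = \frac{10 + \frac{10}{3} \left(-5\right)}{3} = \left(10 - \frac{50}{3}\right) \frac{1}{3} = \left(- \frac{20}{3}\right) \frac{1}{3} = - \frac{20}{9}$)
$\left(84 + w{\left(5 \cdot 6,-3 - 6 \right)}\right)^{2} = \left(84 - \frac{20}{9}\right)^{2} = \left(\frac{736}{9}\right)^{2} = \frac{541696}{81}$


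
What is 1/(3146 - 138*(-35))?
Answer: 1/7976 ≈ 0.00012538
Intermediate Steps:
1/(3146 - 138*(-35)) = 1/(3146 + 4830) = 1/7976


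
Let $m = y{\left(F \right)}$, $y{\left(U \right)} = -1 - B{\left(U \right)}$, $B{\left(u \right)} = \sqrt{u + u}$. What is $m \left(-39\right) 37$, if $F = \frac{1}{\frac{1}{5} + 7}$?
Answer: $1443 + \frac{481 \sqrt{10}}{2} \approx 2203.5$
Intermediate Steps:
$F = \frac{5}{36}$ ($F = \frac{1}{\frac{1}{5} + 7} = \frac{1}{\frac{36}{5}} = \frac{5}{36} \approx 0.13889$)
$B{\left(u \right)} = \sqrt{2} \sqrt{u}$ ($B{\left(u \right)} = \sqrt{2 u} = \sqrt{2} \sqrt{u}$)
$y{\left(U \right)} = -1 - \sqrt{2} \sqrt{U}$
$m = -1 - \frac{\sqrt{10}}{6}$ ($m = -1 - \sqrt{2} \sqrt{\frac{5}{36}} = -1 - \sqrt{2} \frac{\sqrt{5}}{6} = -1 - \frac{\sqrt{10}}{6} \approx -1.527$)
$m \left(-39\right) 37 = \left(-1 - \frac{\sqrt{10}}{6}\right) \left(-39\right) 37 = \left(39 + \frac{13 \sqrt{10}}{2}\right) 37 = 1443 + \frac{481 \sqrt{10}}{2}$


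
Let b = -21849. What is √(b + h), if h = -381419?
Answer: 2*I*√100817 ≈ 635.03*I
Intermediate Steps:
√(b + h) = √(-21849 - 381419) = √(-403268) = 2*I*√100817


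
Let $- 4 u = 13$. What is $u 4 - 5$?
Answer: $-18$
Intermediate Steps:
$u = - \frac{13}{4}$ ($u = \left(- \frac{1}{4}\right) 13 = - \frac{13}{4} \approx -3.25$)
$u 4 - 5 = \left(- \frac{13}{4}\right) 4 - 5 = -13 - 5 = -18$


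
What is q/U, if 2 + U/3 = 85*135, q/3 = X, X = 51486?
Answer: 51486/11473 ≈ 4.4876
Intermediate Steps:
q = 154458 (q = 3*51486 = 154458)
U = 34419 (U = -6 + 3*(85*135) = -6 + 3*11475 = -6 + 34425 = 34419)
q/U = 154458/34419 = 154458*(1/34419) = 51486/11473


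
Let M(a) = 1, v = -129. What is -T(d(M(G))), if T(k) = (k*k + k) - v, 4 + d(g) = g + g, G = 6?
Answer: -131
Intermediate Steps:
d(g) = -4 + 2*g (d(g) = -4 + (g + g) = -4 + 2*g)
T(k) = 129 + k + k**2 (T(k) = (k*k + k) - 1*(-129) = (k**2 + k) + 129 = (k + k**2) + 129 = 129 + k + k**2)
-T(d(M(G))) = -(129 + (-4 + 2*1) + (-4 + 2*1)**2) = -(129 + (-4 + 2) + (-4 + 2)**2) = -(129 - 2 + (-2)**2) = -(129 - 2 + 4) = -1*131 = -131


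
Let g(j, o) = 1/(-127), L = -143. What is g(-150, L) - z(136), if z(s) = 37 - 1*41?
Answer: 507/127 ≈ 3.9921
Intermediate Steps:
g(j, o) = -1/127
z(s) = -4 (z(s) = 37 - 41 = -4)
g(-150, L) - z(136) = -1/127 - 1*(-4) = -1/127 + 4 = 507/127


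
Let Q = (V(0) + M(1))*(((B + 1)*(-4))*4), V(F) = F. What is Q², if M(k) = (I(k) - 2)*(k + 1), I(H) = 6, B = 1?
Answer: 65536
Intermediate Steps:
M(k) = 4 + 4*k (M(k) = (6 - 2)*(k + 1) = 4*(1 + k) = 4 + 4*k)
Q = -256 (Q = (0 + (4 + 4*1))*(((1 + 1)*(-4))*4) = (0 + (4 + 4))*((2*(-4))*4) = (0 + 8)*(-8*4) = 8*(-32) = -256)
Q² = (-256)² = 65536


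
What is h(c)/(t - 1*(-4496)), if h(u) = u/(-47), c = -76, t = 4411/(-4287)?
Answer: 325812/905687227 ≈ 0.00035974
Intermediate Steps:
t = -4411/4287 (t = 4411*(-1/4287) = -4411/4287 ≈ -1.0289)
h(u) = -u/47 (h(u) = u*(-1/47) = -u/47)
h(c)/(t - 1*(-4496)) = (-1/47*(-76))/(-4411/4287 - 1*(-4496)) = 76/(47*(-4411/4287 + 4496)) = 76/(47*(19269941/4287)) = (76/47)*(4287/19269941) = 325812/905687227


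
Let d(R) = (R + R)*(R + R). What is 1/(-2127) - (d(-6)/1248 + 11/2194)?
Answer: -3666320/30333147 ≈ -0.12087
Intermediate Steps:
d(R) = 4*R**2 (d(R) = (2*R)*(2*R) = 4*R**2)
1/(-2127) - (d(-6)/1248 + 11/2194) = 1/(-2127) - ((4*(-6)**2)/1248 + 11/2194) = -1/2127 - ((4*36)*(1/1248) + 11*(1/2194)) = -1/2127 - (144*(1/1248) + 11/2194) = -1/2127 - (3/26 + 11/2194) = -1/2127 - 1*1717/14261 = -1/2127 - 1717/14261 = -3666320/30333147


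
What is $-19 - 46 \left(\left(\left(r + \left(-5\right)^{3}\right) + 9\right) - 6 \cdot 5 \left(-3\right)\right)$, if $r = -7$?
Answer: $1499$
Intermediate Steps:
$-19 - 46 \left(\left(\left(r + \left(-5\right)^{3}\right) + 9\right) - 6 \cdot 5 \left(-3\right)\right) = -19 - 46 \left(\left(\left(-7 + \left(-5\right)^{3}\right) + 9\right) - 6 \cdot 5 \left(-3\right)\right) = -19 - 46 \left(\left(\left(-7 - 125\right) + 9\right) - 30 \left(-3\right)\right) = -19 - 46 \left(\left(-132 + 9\right) - -90\right) = -19 - 46 \left(-123 + 90\right) = -19 - -1518 = -19 + 1518 = 1499$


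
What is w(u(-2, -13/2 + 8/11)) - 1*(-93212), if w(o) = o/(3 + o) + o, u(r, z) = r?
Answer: 93208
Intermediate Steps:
w(o) = o + o/(3 + o) (w(o) = o/(3 + o) + o = o + o/(3 + o))
w(u(-2, -13/2 + 8/11)) - 1*(-93212) = -2*(4 - 2)/(3 - 2) - 1*(-93212) = -2*2/1 + 93212 = -2*1*2 + 93212 = -4 + 93212 = 93208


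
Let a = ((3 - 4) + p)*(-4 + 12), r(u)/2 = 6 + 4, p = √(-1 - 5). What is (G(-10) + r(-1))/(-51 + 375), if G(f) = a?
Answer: 1/27 + 2*I*√6/81 ≈ 0.037037 + 0.060481*I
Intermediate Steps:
p = I*√6 (p = √(-6) = I*√6 ≈ 2.4495*I)
r(u) = 20 (r(u) = 2*(6 + 4) = 2*10 = 20)
a = -8 + 8*I*√6 (a = ((3 - 4) + I*√6)*(-4 + 12) = (-1 + I*√6)*8 = -8 + 8*I*√6 ≈ -8.0 + 19.596*I)
G(f) = -8 + 8*I*√6
(G(-10) + r(-1))/(-51 + 375) = ((-8 + 8*I*√6) + 20)/(-51 + 375) = (12 + 8*I*√6)/324 = (12 + 8*I*√6)*(1/324) = 1/27 + 2*I*√6/81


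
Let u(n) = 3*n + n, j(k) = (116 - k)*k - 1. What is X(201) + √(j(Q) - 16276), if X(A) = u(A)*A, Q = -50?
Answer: 161604 + I*√24577 ≈ 1.616e+5 + 156.77*I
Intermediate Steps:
j(k) = -1 + k*(116 - k) (j(k) = k*(116 - k) - 1 = -1 + k*(116 - k))
u(n) = 4*n
X(A) = 4*A² (X(A) = (4*A)*A = 4*A²)
X(201) + √(j(Q) - 16276) = 4*201² + √((-1 - 1*(-50)² + 116*(-50)) - 16276) = 4*40401 + √((-1 - 1*2500 - 5800) - 16276) = 161604 + √((-1 - 2500 - 5800) - 16276) = 161604 + √(-8301 - 16276) = 161604 + √(-24577) = 161604 + I*√24577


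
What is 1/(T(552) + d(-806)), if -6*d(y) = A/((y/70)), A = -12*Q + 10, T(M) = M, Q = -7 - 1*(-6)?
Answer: 1209/667753 ≈ 0.0018105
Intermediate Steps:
Q = -1 (Q = -7 + 6 = -1)
A = 22 (A = -12*(-1) + 10 = 12 + 10 = 22)
d(y) = -770/(3*y) (d(y) = -11/(3*(y/70)) = -11*70/y/3 = -770/(3*y))
1/(T(552) + d(-806)) = 1/(552 - 770/3/(-806)) = 1/(552 - 770/3*(-1/806)) = 1/(552 + 385/1209) = 1/(667753/1209) = 1209/667753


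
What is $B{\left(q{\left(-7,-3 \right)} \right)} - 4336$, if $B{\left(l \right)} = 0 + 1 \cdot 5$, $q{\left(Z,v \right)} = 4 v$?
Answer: $-4331$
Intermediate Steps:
$B{\left(l \right)} = 5$ ($B{\left(l \right)} = 0 + 5 = 5$)
$B{\left(q{\left(-7,-3 \right)} \right)} - 4336 = 5 - 4336 = -4331$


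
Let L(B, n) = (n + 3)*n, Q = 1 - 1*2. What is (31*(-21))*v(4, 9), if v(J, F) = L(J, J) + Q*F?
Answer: -12369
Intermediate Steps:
Q = -1 (Q = 1 - 2 = -1)
L(B, n) = n*(3 + n) (L(B, n) = (3 + n)*n = n*(3 + n))
v(J, F) = -F + J*(3 + J) (v(J, F) = J*(3 + J) - F = -F + J*(3 + J))
(31*(-21))*v(4, 9) = (31*(-21))*(-1*9 + 4*(3 + 4)) = -651*(-9 + 4*7) = -651*(-9 + 28) = -651*19 = -12369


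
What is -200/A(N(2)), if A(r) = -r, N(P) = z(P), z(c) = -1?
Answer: -200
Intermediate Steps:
N(P) = -1
-200/A(N(2)) = -200/((-1*(-1))) = -200/1 = -200*1 = -200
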